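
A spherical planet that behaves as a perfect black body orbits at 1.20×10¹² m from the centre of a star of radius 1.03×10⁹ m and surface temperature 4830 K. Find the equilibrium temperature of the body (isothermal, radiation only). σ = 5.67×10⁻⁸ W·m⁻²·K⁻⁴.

T ≈ 100 K

The star's surface emits σT_*⁴; at distance d the flux is S = σT_*⁴(R_*/d)².
S = 5.67×10⁻⁸·(4830)⁴·(1.03×10⁹/1.20×10¹²)² = 22.73 W/m².
For an isothermal sphere T⁴ = (1−a)S/(4σ) = 1.002×10⁸ K⁴.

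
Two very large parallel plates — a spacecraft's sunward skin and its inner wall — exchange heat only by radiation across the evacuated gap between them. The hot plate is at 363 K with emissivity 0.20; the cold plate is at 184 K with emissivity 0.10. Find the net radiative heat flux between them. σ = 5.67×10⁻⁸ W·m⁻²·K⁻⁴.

For two infinite grey parallel plates, q = σ(T₁⁴ − T₂⁴)/(1/ε₁ + 1/ε₂ − 1).
T₁⁴ − T₂⁴ = 1.736×10¹⁰ − 1.146×10⁹ = 1.622×10¹⁰ K⁴.
1/ε₁ + 1/ε₂ − 1 = 5.000 + 10.00 − 1 = 14.00.
q = 5.67×10⁻⁸ × 1.622×10¹⁰ / 14.00.

q ≈ 65.7 W/m²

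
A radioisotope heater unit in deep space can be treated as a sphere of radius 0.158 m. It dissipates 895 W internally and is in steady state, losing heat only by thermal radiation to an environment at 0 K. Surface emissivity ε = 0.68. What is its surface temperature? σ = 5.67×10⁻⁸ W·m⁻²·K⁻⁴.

Steady state: internal power = radiated power, P = εσA T⁴.
Radiating area A = 4πr² = 0.3137 m².
T⁴ = P/(εσA) = 895/(0.68·5.67×10⁻⁸·0.3137) = 7.400×10¹⁰ K⁴.
T = (7.400×10¹⁰)^(1/4).

T ≈ 522 K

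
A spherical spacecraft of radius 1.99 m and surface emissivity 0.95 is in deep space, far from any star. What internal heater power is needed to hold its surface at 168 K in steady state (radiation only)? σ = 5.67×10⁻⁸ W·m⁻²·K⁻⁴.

P = εσ·4πr²·T⁴.
4πr² = 49.76 m²; T⁴ = 7.966×10⁸ K⁴.
P = 0.95·5.67×10⁻⁸·49.76·7.966×10⁸.

P ≈ 2140 W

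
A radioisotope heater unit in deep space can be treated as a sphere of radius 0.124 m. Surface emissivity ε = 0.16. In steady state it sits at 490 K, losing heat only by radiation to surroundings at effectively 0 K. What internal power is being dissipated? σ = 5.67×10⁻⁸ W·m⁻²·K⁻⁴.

Steady state: P = εσA T⁴.
A = 4πr² = 0.1932 m²; T⁴ = (490)⁴ = 5.765×10¹⁰ K⁴.
P = 0.16 × 5.67×10⁻⁸ × 0.1932 × 5.765×10¹⁰.

P ≈ 101 W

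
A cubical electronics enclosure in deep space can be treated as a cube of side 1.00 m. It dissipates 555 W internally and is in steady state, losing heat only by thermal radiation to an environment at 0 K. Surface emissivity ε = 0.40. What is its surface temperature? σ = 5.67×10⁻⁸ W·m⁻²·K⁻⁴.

Steady state: internal power = radiated power, P = εσA T⁴.
Radiating area A = 6L² = 6.000 m².
T⁴ = P/(εσA) = 555/(0.40·5.67×10⁻⁸·6.000) = 4.078×10⁹ K⁴.
T = (4.078×10⁹)^(1/4).

T ≈ 253 K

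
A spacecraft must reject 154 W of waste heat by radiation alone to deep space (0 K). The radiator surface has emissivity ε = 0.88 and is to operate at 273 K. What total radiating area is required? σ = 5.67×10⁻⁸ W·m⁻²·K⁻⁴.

A ≈ 0.556 m²

P = εσA T⁴ ⇒ A = P/(εσT⁴).
T⁴ = 5.555×10⁹ K⁴.
A = 154/(0.88 × 5.67×10⁻⁸ × 5.555×10⁹).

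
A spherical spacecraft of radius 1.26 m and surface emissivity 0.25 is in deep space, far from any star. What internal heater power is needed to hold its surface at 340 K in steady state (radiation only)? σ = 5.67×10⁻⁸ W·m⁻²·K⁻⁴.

P = εσ·4πr²·T⁴.
4πr² = 19.95 m²; T⁴ = 1.336×10¹⁰ K⁴.
P = 0.25·5.67×10⁻⁸·19.95·1.336×10¹⁰.

P ≈ 3780 W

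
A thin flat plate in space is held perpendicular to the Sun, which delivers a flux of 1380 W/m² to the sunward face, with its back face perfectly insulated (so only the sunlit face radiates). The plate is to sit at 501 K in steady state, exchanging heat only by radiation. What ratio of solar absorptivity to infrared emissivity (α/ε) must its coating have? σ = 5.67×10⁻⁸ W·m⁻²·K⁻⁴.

α/ε ≈ 2.59

Balance: αS·A = εσ·1A·T⁴ ⇒ α/ε = σT⁴/S.
α/ε = 5.67×10⁻⁸·(501)⁴/1380 = 5.67×10⁻⁸·6.300×10¹⁰/1380.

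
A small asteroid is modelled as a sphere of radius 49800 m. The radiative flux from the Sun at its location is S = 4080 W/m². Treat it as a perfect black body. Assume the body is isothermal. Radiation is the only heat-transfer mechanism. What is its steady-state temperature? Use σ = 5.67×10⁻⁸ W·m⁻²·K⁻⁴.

At equilibrium, absorbed power = emitted power.
Absorbing cross-section = πr² = 7.791×10⁹ m²; emitting surface = 4πr² = 3.117×10¹⁰ m² (ratio 4).
S·A_cross = εσ·A_surf·T⁴  ⇒  T⁴ = S/(4σ).
T⁴ = 1.00·4080/(4·5.67×10⁻⁸) = 1.799×10¹⁰ K⁴.
T = (1.799×10¹⁰)^(1/4).

T ≈ 366 K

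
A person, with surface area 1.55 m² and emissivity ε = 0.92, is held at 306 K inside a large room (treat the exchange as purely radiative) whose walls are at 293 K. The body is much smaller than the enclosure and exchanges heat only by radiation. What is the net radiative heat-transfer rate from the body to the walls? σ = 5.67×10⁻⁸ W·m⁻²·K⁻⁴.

P_net ≈ 113 W

For a small grey body in a large enclosure: P_net = εσA(T_body⁴ − T_wall⁴).
A = 1.55 m²; T_body⁴ − T_wall⁴ = 8.768×10⁹ − 7.370×10⁹ = 1.398×10⁹ K⁴.
|P_net| = 0.92·5.67×10⁻⁸·1.550·1.398×10⁹.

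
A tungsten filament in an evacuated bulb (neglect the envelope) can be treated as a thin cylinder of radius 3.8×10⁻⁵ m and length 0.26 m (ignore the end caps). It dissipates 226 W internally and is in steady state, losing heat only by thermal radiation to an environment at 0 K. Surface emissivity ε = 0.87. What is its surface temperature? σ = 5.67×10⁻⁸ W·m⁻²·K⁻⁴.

T ≈ 2930 K

Steady state: internal power = radiated power, P = εσA T⁴.
Radiating area A = 2πrL = 6.208×10⁻⁵ m².
T⁴ = P/(εσA) = 226/(0.87·5.67×10⁻⁸·6.208×10⁻⁵) = 7.380×10¹³ K⁴.
T = (7.380×10¹³)^(1/4).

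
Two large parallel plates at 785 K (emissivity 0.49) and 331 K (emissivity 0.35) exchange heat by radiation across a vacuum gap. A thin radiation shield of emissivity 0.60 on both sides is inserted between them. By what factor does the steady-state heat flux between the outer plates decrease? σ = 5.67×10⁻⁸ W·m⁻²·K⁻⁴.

factor ≈ 1.60

Without shield: q₀ = σΔ(T⁴)/(1/ε₁+1/ε₂−1) with denominator 3.898.
With shield the two gaps are in series; the resistances add: (1/ε₁+1/ε_s−1)+(1/ε_s+1/ε₂−1) = 2.707+3.524 = 6.231.
Heat-flux ratio q₀/q = 6.231/3.898.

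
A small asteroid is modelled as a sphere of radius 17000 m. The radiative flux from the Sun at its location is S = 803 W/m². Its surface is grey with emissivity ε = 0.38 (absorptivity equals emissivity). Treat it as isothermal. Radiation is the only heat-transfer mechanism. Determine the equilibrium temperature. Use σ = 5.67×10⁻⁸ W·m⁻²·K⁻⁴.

T ≈ 244 K

At equilibrium, absorbed power = emitted power.
Absorbing cross-section = πr² = 9.079×10⁸ m²; emitting surface = 4πr² = 3.632×10⁹ m² (ratio 4).
εS·A_cross = εσ·A_surf·T⁴  ⇒  T⁴ = S/(4σ)   (ε cancels).
T⁴ = 803/(4·5.67×10⁻⁸) = 3.541×10⁹ K⁴.
T = (3.541×10⁹)^(1/4).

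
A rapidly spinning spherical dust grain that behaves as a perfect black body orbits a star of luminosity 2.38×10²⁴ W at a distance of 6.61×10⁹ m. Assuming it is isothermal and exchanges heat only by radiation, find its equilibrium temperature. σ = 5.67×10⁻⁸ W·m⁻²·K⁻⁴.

T ≈ 372 K

First find the stellar flux at distance d: S = L/(4πd²) = 2.38×10²⁴/(4π·(6.61×10⁹)²) = 4335 W/m².
For an isothermal sphere, absorbed (1−a)S·πr² = emitted σ·4πr²·T⁴, so T⁴ = (1−a)S/(4σ).
T⁴ = 1.00·4335/(4·5.67×10⁻⁸) = 1.911×10¹⁰ K⁴.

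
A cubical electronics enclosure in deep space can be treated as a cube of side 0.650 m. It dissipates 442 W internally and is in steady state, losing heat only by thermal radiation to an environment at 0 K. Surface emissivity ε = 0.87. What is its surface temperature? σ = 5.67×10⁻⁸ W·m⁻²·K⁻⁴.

T ≈ 244 K

Steady state: internal power = radiated power, P = εσA T⁴.
Radiating area A = 6L² = 2.535 m².
T⁴ = P/(εσA) = 442/(0.87·5.67×10⁻⁸·2.535) = 3.535×10⁹ K⁴.
T = (3.535×10⁹)^(1/4).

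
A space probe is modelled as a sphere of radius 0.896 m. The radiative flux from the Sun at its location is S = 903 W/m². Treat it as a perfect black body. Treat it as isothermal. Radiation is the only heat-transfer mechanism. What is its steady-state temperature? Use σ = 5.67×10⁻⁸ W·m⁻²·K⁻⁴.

At equilibrium, absorbed power = emitted power.
Absorbing cross-section = πr² = 2.522 m²; emitting surface = 4πr² = 10.09 m² (ratio 4).
S·A_cross = εσ·A_surf·T⁴  ⇒  T⁴ = S/(4σ).
T⁴ = 1.00·903/(4·5.67×10⁻⁸) = 3.981×10⁹ K⁴.
T = (3.981×10⁹)^(1/4).

T ≈ 251 K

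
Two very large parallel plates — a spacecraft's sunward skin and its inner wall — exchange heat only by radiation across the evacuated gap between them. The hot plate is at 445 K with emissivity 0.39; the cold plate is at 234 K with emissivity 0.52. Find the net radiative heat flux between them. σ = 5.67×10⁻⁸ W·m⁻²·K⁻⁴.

q ≈ 589 W/m²

For two infinite grey parallel plates, q = σ(T₁⁴ − T₂⁴)/(1/ε₁ + 1/ε₂ − 1).
T₁⁴ − T₂⁴ = 3.921×10¹⁰ − 2.998×10⁹ = 3.622×10¹⁰ K⁴.
1/ε₁ + 1/ε₂ − 1 = 2.564 + 1.923 − 1 = 3.487.
q = 5.67×10⁻⁸ × 3.622×10¹⁰ / 3.487.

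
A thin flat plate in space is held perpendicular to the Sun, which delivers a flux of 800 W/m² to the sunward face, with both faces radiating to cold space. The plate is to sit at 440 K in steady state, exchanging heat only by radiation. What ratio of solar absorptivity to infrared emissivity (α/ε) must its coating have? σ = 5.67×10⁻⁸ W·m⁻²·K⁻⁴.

Balance: αS·A = εσ·2A·T⁴ ⇒ α/ε = 2σT⁴/S.
α/ε = 2·5.67×10⁻⁸·(440)⁴/800 = 2·5.67×10⁻⁸·3.748×10¹⁰/800.

α/ε ≈ 5.31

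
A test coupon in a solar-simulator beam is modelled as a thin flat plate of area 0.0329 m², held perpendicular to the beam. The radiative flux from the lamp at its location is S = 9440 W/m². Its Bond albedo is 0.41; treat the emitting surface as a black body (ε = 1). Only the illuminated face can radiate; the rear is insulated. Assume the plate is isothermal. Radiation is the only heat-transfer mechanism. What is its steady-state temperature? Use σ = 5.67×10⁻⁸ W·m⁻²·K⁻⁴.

T ≈ 560 K

At equilibrium, absorbed power = emitted power.
Absorbing cross-section = A = 0.03290 m²; emitting surface = A = 0.03290 m² (ratio 1).
(1−a)S·A_cross = εσ·A_surf·T⁴  ⇒  T⁴ = (1−a)S/(1σ).
T⁴ = 0.590·9440/(1·5.67×10⁻⁸) = 9.823×10¹⁰ K⁴.
T = (9.823×10¹⁰)^(1/4).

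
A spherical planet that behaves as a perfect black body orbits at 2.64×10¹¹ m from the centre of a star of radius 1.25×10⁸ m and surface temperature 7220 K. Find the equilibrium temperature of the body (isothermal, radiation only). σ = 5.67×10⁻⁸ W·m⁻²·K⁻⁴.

The star's surface emits σT_*⁴; at distance d the flux is S = σT_*⁴(R_*/d)².
S = 5.67×10⁻⁸·(7220)⁴·(1.25×10⁸/2.64×10¹¹)² = 34.54 W/m².
For an isothermal sphere T⁴ = (1−a)S/(4σ) = 1.523×10⁸ K⁴.

T ≈ 111 K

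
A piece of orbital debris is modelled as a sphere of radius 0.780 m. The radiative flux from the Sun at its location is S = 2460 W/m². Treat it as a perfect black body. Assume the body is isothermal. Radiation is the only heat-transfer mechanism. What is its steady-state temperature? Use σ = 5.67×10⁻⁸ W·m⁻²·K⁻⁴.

At equilibrium, absorbed power = emitted power.
Absorbing cross-section = πr² = 1.911 m²; emitting surface = 4πr² = 7.645 m² (ratio 4).
S·A_cross = εσ·A_surf·T⁴  ⇒  T⁴ = S/(4σ).
T⁴ = 1.00·2460/(4·5.67×10⁻⁸) = 1.085×10¹⁰ K⁴.
T = (1.085×10¹⁰)^(1/4).

T ≈ 323 K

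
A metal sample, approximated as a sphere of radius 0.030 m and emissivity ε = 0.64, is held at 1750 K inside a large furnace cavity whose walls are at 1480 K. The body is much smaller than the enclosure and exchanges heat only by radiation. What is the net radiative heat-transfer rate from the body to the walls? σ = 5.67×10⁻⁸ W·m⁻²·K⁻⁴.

For a small grey body in a large enclosure: P_net = εσA(T_body⁴ − T_wall⁴).
A = 4πr² = 0.01131 m²; T_body⁴ − T_wall⁴ = 9.379×10¹² − 4.798×10¹² = 4.581×10¹² K⁴.
|P_net| = 0.64·5.67×10⁻⁸·0.01131·4.581×10¹².

P_net ≈ 1880 W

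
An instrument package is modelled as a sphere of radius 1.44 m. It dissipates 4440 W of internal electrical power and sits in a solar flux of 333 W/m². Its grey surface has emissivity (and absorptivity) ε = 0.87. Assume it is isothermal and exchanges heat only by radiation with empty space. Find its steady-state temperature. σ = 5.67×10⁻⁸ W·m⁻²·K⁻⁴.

At steady state, absorbed solar power + internal power = radiated power.
Absorbed: α·S·A_cross = 0.87·333·6.514 = 1887 W (cross-section πr²).
Total input = 1887 + 4440 = 6327 W.
Radiated: εσ·A_surf·T⁴ with A_surf = 4πr² = 26.06 m².
T⁴ = 6327/(0.87·5.67×10⁻⁸·26.06) = 4.922×10⁹ K⁴.

T ≈ 265 K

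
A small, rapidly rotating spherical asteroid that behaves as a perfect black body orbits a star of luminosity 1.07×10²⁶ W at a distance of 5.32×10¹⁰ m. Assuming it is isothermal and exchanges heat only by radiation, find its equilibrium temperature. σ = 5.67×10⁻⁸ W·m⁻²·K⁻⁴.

T ≈ 339 K

First find the stellar flux at distance d: S = L/(4πd²) = 1.07×10²⁶/(4π·(5.32×10¹⁰)²) = 3009 W/m².
For an isothermal sphere, absorbed (1−a)S·πr² = emitted σ·4πr²·T⁴, so T⁴ = (1−a)S/(4σ).
T⁴ = 1.00·3009/(4·5.67×10⁻⁸) = 1.327×10¹⁰ K⁴.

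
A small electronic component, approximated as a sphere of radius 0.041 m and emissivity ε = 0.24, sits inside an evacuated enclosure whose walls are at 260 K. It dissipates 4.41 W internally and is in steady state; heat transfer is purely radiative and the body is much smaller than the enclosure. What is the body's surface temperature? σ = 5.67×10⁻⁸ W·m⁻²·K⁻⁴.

For a small grey body in a large enclosure, net radiated power = εσA(T⁴ − T_w⁴).
Steady state: P = εσA(T⁴ − T_w⁴) with A = 4πr² = 0.02112 m².
T⁴ = P/(εσA) + T_w⁴ = 4.41/(0.24·5.67×10⁻⁸·0.02112) + (260)⁴
    = 1.534×10¹⁰ + 4.570×10⁹ = 1.991×10¹⁰ K⁴.

T ≈ 376 K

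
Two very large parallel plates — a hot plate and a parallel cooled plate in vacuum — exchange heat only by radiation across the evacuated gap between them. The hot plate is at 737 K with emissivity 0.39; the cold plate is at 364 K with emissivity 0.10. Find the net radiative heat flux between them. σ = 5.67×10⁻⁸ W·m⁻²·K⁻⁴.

For two infinite grey parallel plates, q = σ(T₁⁴ − T₂⁴)/(1/ε₁ + 1/ε₂ − 1).
T₁⁴ − T₂⁴ = 2.950×10¹¹ − 1.756×10¹⁰ = 2.775×10¹¹ K⁴.
1/ε₁ + 1/ε₂ − 1 = 2.564 + 10.00 − 1 = 11.56.
q = 5.67×10⁻⁸ × 2.775×10¹¹ / 11.56.

q ≈ 1360 W/m²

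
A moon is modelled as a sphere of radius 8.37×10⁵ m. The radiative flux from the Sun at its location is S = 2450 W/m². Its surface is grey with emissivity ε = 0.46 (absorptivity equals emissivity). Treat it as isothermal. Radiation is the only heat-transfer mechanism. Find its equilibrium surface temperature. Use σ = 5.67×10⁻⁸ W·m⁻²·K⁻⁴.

T ≈ 322 K

At equilibrium, absorbed power = emitted power.
Absorbing cross-section = πr² = 2.201×10¹² m²; emitting surface = 4πr² = 8.804×10¹² m² (ratio 4).
εS·A_cross = εσ·A_surf·T⁴  ⇒  T⁴ = S/(4σ)   (ε cancels).
T⁴ = 2450/(4·5.67×10⁻⁸) = 1.080×10¹⁰ K⁴.
T = (1.080×10¹⁰)^(1/4).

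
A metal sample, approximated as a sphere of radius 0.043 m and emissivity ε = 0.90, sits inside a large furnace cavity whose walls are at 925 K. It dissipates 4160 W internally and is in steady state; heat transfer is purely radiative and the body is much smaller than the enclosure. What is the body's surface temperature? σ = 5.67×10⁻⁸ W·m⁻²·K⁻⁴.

For a small grey body in a large enclosure, net radiated power = εσA(T⁴ − T_w⁴).
Steady state: P = εσA(T⁴ − T_w⁴) with A = 4πr² = 0.02324 m².
T⁴ = P/(εσA) + T_w⁴ = 4160/(0.90·5.67×10⁻⁸·0.02324) + (925)⁴
    = 3.508×10¹² + 7.321×10¹¹ = 4.241×10¹² K⁴.

T ≈ 1440 K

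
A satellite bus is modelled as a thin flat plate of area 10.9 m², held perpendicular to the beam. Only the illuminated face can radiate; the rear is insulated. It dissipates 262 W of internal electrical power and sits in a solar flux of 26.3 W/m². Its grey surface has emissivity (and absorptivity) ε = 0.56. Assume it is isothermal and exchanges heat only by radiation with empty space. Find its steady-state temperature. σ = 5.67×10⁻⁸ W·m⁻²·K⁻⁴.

At steady state, absorbed solar power + internal power = radiated power.
Absorbed: α·S·A_cross = 0.56·26.3·10.90 = 160.5 W (cross-section A).
Total input = 160.5 + 262 = 422.5 W.
Radiated: εσ·A_surf·T⁴ with A_surf = A = 10.90 m².
T⁴ = 422.5/(0.56·5.67×10⁻⁸·10.90) = 1.221×10⁹ K⁴.

T ≈ 187 K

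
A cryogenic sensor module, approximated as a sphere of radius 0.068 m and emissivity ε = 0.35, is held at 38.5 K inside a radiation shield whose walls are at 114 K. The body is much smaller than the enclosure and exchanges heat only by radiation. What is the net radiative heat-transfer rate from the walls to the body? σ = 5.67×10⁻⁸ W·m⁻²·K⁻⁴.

P_net ≈ 0.192 W

For a small grey body in a large enclosure: P_net = εσA(T_body⁴ − T_wall⁴).
A = 4πr² = 0.05811 m²; T_body⁴ − T_wall⁴ = 2.197×10⁶ − 1.689×10⁸ = -1.667×10⁸ K⁴.
|P_net| = 0.35·5.67×10⁻⁸·0.05811·1.667×10⁸.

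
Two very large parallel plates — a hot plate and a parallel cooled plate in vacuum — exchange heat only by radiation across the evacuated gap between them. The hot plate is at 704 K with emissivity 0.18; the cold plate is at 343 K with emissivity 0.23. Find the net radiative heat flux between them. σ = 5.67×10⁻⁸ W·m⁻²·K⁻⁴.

For two infinite grey parallel plates, q = σ(T₁⁴ − T₂⁴)/(1/ε₁ + 1/ε₂ − 1).
T₁⁴ − T₂⁴ = 2.456×10¹¹ − 1.384×10¹⁰ = 2.318×10¹¹ K⁴.
1/ε₁ + 1/ε₂ − 1 = 5.556 + 4.348 − 1 = 8.903.
q = 5.67×10⁻⁸ × 2.318×10¹¹ / 8.903.

q ≈ 1480 W/m²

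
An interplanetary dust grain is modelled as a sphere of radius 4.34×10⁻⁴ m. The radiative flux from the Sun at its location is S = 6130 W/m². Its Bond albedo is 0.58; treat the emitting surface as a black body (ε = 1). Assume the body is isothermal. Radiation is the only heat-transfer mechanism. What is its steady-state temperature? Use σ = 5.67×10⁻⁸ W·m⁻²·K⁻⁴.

T ≈ 326 K

At equilibrium, absorbed power = emitted power.
Absorbing cross-section = πr² = 5.917×10⁻⁷ m²; emitting surface = 4πr² = 2.367×10⁻⁶ m² (ratio 4).
(1−a)S·A_cross = εσ·A_surf·T⁴  ⇒  T⁴ = (1−a)S/(4σ).
T⁴ = 0.420·6130/(4·5.67×10⁻⁸) = 1.135×10¹⁰ K⁴.
T = (1.135×10¹⁰)^(1/4).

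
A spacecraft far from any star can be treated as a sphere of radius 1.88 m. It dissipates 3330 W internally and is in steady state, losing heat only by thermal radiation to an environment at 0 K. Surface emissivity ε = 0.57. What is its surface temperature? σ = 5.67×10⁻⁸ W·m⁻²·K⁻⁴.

Steady state: internal power = radiated power, P = εσA T⁴.
Radiating area A = 4πr² = 44.41 m².
T⁴ = P/(εσA) = 3330/(0.57·5.67×10⁻⁸·44.41) = 2.320×10⁹ K⁴.
T = (2.320×10⁹)^(1/4).

T ≈ 219 K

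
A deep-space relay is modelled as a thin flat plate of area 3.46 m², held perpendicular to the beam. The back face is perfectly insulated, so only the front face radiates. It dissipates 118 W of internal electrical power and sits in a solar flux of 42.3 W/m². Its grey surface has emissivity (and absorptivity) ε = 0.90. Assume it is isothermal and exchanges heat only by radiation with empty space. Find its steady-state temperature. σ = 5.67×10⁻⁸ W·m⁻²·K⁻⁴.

At steady state, absorbed solar power + internal power = radiated power.
Absorbed: α·S·A_cross = 0.90·42.3·3.460 = 131.7 W (cross-section A).
Total input = 131.7 + 118 = 249.7 W.
Radiated: εσ·A_surf·T⁴ with A_surf = A = 3.460 m².
T⁴ = 249.7/(0.90·5.67×10⁻⁸·3.460) = 1.414×10⁹ K⁴.

T ≈ 194 K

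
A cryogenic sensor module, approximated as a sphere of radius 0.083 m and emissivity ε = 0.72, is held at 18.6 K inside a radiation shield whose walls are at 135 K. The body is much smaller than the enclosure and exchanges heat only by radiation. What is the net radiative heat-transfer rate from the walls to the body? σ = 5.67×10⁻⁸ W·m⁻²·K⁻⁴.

P_net ≈ 1.17 W

For a small grey body in a large enclosure: P_net = εσA(T_body⁴ − T_wall⁴).
A = 4πr² = 0.08657 m²; T_body⁴ − T_wall⁴ = 1.197×10⁵ − 3.322×10⁸ = -3.320×10⁸ K⁴.
|P_net| = 0.72·5.67×10⁻⁸·0.08657·3.320×10⁸.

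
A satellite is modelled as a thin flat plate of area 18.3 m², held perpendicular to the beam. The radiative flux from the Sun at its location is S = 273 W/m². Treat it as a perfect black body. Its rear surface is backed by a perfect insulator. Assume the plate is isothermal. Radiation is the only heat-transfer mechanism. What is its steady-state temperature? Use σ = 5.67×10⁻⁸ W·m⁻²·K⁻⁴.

At equilibrium, absorbed power = emitted power.
Absorbing cross-section = A = 18.30 m²; emitting surface = A = 18.30 m² (ratio 1).
S·A_cross = εσ·A_surf·T⁴  ⇒  T⁴ = S/(1σ).
T⁴ = 1.00·273/(1·5.67×10⁻⁸) = 4.815×10⁹ K⁴.
T = (4.815×10⁹)^(1/4).

T ≈ 263 K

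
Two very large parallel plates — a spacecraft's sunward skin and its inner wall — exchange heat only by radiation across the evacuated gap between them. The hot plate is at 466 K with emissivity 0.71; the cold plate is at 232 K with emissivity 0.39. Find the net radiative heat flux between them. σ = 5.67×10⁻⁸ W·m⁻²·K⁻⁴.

q ≈ 844 W/m²

For two infinite grey parallel plates, q = σ(T₁⁴ − T₂⁴)/(1/ε₁ + 1/ε₂ − 1).
T₁⁴ − T₂⁴ = 4.716×10¹⁰ − 2.897×10⁹ = 4.426×10¹⁰ K⁴.
1/ε₁ + 1/ε₂ − 1 = 1.408 + 2.564 − 1 = 2.973.
q = 5.67×10⁻⁸ × 4.426×10¹⁰ / 2.973.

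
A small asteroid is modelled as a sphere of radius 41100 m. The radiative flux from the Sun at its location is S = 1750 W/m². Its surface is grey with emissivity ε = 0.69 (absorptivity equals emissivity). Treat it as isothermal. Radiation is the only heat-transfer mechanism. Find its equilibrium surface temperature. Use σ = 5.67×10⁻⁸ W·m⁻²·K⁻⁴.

T ≈ 296 K

At equilibrium, absorbed power = emitted power.
Absorbing cross-section = πr² = 5.307×10⁹ m²; emitting surface = 4πr² = 2.123×10¹⁰ m² (ratio 4).
εS·A_cross = εσ·A_surf·T⁴  ⇒  T⁴ = S/(4σ)   (ε cancels).
T⁴ = 1750/(4·5.67×10⁻⁸) = 7.716×10⁹ K⁴.
T = (7.716×10⁹)^(1/4).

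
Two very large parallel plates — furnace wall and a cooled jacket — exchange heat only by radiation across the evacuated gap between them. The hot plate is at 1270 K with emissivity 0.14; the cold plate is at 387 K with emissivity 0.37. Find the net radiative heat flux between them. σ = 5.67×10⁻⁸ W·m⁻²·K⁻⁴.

q ≈ 16500 W/m²

For two infinite grey parallel plates, q = σ(T₁⁴ − T₂⁴)/(1/ε₁ + 1/ε₂ − 1).
T₁⁴ − T₂⁴ = 2.601×10¹² − 2.243×10¹⁰ = 2.579×10¹² K⁴.
1/ε₁ + 1/ε₂ − 1 = 7.143 + 2.703 − 1 = 8.846.
q = 5.67×10⁻⁸ × 2.579×10¹² / 8.846.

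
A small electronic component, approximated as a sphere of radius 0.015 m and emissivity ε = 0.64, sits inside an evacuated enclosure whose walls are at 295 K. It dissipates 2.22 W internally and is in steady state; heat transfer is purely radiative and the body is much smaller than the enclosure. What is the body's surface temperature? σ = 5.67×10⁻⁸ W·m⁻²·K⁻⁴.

For a small grey body in a large enclosure, net radiated power = εσA(T⁴ − T_w⁴).
Steady state: P = εσA(T⁴ − T_w⁴) with A = 4πr² = 0.002827 m².
T⁴ = P/(εσA) + T_w⁴ = 2.22/(0.64·5.67×10⁻⁸·0.002827) + (295)⁴
    = 2.164×10¹⁰ + 7.573×10⁹ = 2.921×10¹⁰ K⁴.

T ≈ 413 K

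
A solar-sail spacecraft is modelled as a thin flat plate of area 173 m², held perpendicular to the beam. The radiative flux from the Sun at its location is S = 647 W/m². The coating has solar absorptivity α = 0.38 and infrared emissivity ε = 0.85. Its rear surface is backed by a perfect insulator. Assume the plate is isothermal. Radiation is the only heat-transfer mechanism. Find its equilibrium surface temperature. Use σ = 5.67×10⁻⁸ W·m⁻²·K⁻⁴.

T ≈ 267 K

At equilibrium, absorbed power = emitted power.
Absorbing cross-section = A = 173.0 m²; emitting surface = A = 173.0 m² (ratio 1).
αS·A_cross = εσ·A_surf·T⁴  ⇒  T⁴ = αS/(ε·1σ).
T⁴ = 0.380·647/(0.85·1·5.67×10⁻⁸) = 5.101×10⁹ K⁴.
T = (5.101×10⁹)^(1/4).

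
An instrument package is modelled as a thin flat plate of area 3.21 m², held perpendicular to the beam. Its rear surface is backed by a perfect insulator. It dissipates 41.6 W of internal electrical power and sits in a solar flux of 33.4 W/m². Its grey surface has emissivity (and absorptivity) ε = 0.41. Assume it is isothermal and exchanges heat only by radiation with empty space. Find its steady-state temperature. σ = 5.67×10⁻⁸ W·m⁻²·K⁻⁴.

T ≈ 184 K

At steady state, absorbed solar power + internal power = radiated power.
Absorbed: α·S·A_cross = 0.41·33.4·3.210 = 43.96 W (cross-section A).
Total input = 43.96 + 41.6 = 85.56 W.
Radiated: εσ·A_surf·T⁴ with A_surf = A = 3.210 m².
T⁴ = 85.56/(0.41·5.67×10⁻⁸·3.210) = 1.147×10⁹ K⁴.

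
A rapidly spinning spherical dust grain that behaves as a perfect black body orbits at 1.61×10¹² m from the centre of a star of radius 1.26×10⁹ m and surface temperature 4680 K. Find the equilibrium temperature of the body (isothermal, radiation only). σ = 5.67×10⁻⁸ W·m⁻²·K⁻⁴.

The star's surface emits σT_*⁴; at distance d the flux is S = σT_*⁴(R_*/d)².
S = 5.67×10⁻⁸·(4680)⁴·(1.26×10⁹/1.61×10¹²)² = 16.66 W/m².
For an isothermal sphere T⁴ = (1−a)S/(4σ) = 7.345×10⁷ K⁴.

T ≈ 92.6 K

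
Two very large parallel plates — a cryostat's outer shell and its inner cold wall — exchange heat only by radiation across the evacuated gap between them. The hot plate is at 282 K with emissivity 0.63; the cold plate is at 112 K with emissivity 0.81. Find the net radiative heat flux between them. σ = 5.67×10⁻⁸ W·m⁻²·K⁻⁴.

For two infinite grey parallel plates, q = σ(T₁⁴ − T₂⁴)/(1/ε₁ + 1/ε₂ − 1).
T₁⁴ − T₂⁴ = 6.324×10⁹ − 1.574×10⁸ = 6.167×10⁹ K⁴.
1/ε₁ + 1/ε₂ − 1 = 1.587 + 1.235 − 1 = 1.822.
q = 5.67×10⁻⁸ × 6.167×10⁹ / 1.822.

q ≈ 192 W/m²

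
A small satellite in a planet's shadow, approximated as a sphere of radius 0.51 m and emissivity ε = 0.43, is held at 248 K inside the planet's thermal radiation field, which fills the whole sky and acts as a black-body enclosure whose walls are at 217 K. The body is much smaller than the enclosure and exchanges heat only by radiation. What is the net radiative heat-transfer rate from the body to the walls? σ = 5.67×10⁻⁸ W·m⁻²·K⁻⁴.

For a small grey body in a large enclosure: P_net = εσA(T_body⁴ − T_wall⁴).
A = 4πr² = 3.269 m²; T_body⁴ − T_wall⁴ = 3.783×10⁹ − 2.217×10⁹ = 1.565×10⁹ K⁴.
|P_net| = 0.43·5.67×10⁻⁸·3.269·1.565×10⁹.

P_net ≈ 125 W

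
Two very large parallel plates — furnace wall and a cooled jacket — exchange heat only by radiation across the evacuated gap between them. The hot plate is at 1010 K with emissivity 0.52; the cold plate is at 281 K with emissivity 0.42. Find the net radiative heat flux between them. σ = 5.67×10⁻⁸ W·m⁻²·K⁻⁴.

q ≈ 17800 W/m²

For two infinite grey parallel plates, q = σ(T₁⁴ − T₂⁴)/(1/ε₁ + 1/ε₂ − 1).
T₁⁴ − T₂⁴ = 1.041×10¹² − 6.235×10⁹ = 1.034×10¹² K⁴.
1/ε₁ + 1/ε₂ − 1 = 1.923 + 2.381 − 1 = 3.304.
q = 5.67×10⁻⁸ × 1.034×10¹² / 3.304.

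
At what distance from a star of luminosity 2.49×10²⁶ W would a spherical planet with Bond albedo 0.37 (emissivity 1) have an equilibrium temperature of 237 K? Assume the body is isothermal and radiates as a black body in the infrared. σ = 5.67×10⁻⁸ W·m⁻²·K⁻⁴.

For an isothermal black-emitting sphere, (1−a)S·πr² = σ·4πr²·T⁴ ⇒ S = 4σT⁴/(1−a).
S = 4·5.67×10⁻⁸·(237)⁴/0.630 = 1136 W/m².
Flux falls as S = L/(4πd²), so d = √(L/(4πS)) = √(2.49×10²⁶/(4π·1136)).

d ≈ 1.32×10¹¹ m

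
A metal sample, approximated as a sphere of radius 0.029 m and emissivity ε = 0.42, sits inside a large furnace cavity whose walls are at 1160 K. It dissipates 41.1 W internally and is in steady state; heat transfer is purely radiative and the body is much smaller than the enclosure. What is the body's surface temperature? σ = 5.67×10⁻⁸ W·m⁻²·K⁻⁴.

T ≈ 1190 K

For a small grey body in a large enclosure, net radiated power = εσA(T⁴ − T_w⁴).
Steady state: P = εσA(T⁴ − T_w⁴) with A = 4πr² = 0.01057 m².
T⁴ = P/(εσA) + T_w⁴ = 41.1/(0.42·5.67×10⁻⁸·0.01057) + (1160)⁴
    = 1.633×10¹¹ + 1.811×10¹² = 1.974×10¹² K⁴.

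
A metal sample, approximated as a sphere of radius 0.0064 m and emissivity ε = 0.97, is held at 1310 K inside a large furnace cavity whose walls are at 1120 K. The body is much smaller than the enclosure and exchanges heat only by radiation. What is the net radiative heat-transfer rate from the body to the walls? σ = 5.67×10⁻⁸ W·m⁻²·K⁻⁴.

P_net ≈ 38.8 W

For a small grey body in a large enclosure: P_net = εσA(T_body⁴ − T_wall⁴).
A = 4πr² = 5.147×10⁻⁴ m²; T_body⁴ − T_wall⁴ = 2.945×10¹² − 1.574×10¹² = 1.371×10¹² K⁴.
|P_net| = 0.97·5.67×10⁻⁸·5.147×10⁻⁴·1.371×10¹².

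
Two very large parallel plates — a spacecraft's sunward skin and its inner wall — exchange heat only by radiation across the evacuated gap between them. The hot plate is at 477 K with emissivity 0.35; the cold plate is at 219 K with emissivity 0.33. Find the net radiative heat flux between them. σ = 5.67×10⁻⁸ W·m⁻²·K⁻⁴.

q ≈ 574 W/m²

For two infinite grey parallel plates, q = σ(T₁⁴ − T₂⁴)/(1/ε₁ + 1/ε₂ − 1).
T₁⁴ − T₂⁴ = 5.177×10¹⁰ − 2.300×10⁹ = 4.947×10¹⁰ K⁴.
1/ε₁ + 1/ε₂ − 1 = 2.857 + 3.030 − 1 = 4.887.
q = 5.67×10⁻⁸ × 4.947×10¹⁰ / 4.887.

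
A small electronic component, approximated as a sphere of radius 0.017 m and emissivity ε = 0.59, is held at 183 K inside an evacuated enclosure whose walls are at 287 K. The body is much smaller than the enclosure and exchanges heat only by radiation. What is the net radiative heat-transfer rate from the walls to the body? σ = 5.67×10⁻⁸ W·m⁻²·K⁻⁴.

P_net ≈ 0.688 W

For a small grey body in a large enclosure: P_net = εσA(T_body⁴ − T_wall⁴).
A = 4πr² = 0.003632 m²; T_body⁴ − T_wall⁴ = 1.122×10⁹ − 6.785×10⁹ = -5.663×10⁹ K⁴.
|P_net| = 0.59·5.67×10⁻⁸·0.003632·5.663×10⁹.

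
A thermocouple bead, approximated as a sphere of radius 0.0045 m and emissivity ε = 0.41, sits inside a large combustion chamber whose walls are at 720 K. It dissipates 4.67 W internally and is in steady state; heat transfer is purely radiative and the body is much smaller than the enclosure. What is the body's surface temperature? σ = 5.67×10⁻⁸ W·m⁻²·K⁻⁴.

For a small grey body in a large enclosure, net radiated power = εσA(T⁴ − T_w⁴).
Steady state: P = εσA(T⁴ − T_w⁴) with A = 4πr² = 2.545×10⁻⁴ m².
T⁴ = P/(εσA) + T_w⁴ = 4.67/(0.41·5.67×10⁻⁸·2.545×10⁻⁴) + (720)⁴
    = 7.894×10¹¹ + 2.687×10¹¹ = 1.058×10¹² K⁴.

T ≈ 1010 K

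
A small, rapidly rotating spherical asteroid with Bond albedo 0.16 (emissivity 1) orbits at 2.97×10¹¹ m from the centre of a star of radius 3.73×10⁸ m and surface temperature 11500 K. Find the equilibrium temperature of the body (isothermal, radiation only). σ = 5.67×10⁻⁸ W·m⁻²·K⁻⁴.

The star's surface emits σT_*⁴; at distance d the flux is S = σT_*⁴(R_*/d)².
S = 5.67×10⁻⁸·(11500)⁴·(3.73×10⁸/2.97×10¹¹)² = 1564 W/m².
For an isothermal sphere T⁴ = (1−a)S/(4σ) = 5.793×10⁹ K⁴.

T ≈ 276 K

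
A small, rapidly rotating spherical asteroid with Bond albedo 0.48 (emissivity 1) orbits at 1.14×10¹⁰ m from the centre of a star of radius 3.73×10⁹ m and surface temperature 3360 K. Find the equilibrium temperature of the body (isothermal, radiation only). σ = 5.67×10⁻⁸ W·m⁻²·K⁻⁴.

The star's surface emits σT_*⁴; at distance d the flux is S = σT_*⁴(R_*/d)².
S = 5.67×10⁻⁸·(3360)⁴·(3.73×10⁹/1.14×10¹⁰)² = 7.737×10⁵ W/m².
For an isothermal sphere T⁴ = (1−a)S/(4σ) = 1.774×10¹² K⁴.

T ≈ 1150 K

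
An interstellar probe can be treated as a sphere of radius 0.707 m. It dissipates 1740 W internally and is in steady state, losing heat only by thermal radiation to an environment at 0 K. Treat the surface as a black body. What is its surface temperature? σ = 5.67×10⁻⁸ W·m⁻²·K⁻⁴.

T ≈ 264 K

Steady state: internal power = radiated power, P = εσA T⁴.
Radiating area A = 4πr² = 6.281 m².
T⁴ = P/(εσA) = 1740/(1.0·5.67×10⁻⁸·6.281) = 4.886×10⁹ K⁴.
T = (4.886×10⁹)^(1/4).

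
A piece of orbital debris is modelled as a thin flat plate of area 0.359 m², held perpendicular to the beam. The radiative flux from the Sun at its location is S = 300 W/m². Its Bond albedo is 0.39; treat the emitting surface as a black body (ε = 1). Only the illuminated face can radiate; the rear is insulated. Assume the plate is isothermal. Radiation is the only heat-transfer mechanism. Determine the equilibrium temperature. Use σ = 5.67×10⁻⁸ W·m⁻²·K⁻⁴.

T ≈ 238 K

At equilibrium, absorbed power = emitted power.
Absorbing cross-section = A = 0.3590 m²; emitting surface = A = 0.3590 m² (ratio 1).
(1−a)S·A_cross = εσ·A_surf·T⁴  ⇒  T⁴ = (1−a)S/(1σ).
T⁴ = 0.610·300/(1·5.67×10⁻⁸) = 3.228×10⁹ K⁴.
T = (3.228×10⁹)^(1/4).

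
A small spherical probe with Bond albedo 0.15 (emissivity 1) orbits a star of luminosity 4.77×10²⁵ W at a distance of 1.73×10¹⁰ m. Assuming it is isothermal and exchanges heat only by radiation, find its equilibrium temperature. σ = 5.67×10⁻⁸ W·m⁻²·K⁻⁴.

First find the stellar flux at distance d: S = L/(4πd²) = 4.77×10²⁵/(4π·(1.73×10¹⁰)²) = 12680 W/m².
For an isothermal sphere, absorbed (1−a)S·πr² = emitted σ·4πr²·T⁴, so T⁴ = (1−a)S/(4σ).
T⁴ = 0.850·12680/(4·5.67×10⁻⁸) = 4.753×10¹⁰ K⁴.

T ≈ 467 K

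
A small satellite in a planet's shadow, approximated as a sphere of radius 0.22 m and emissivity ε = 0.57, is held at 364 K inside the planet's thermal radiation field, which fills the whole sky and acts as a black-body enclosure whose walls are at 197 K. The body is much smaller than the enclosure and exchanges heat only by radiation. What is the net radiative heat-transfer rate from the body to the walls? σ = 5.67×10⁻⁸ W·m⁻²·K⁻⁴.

For a small grey body in a large enclosure: P_net = εσA(T_body⁴ − T_wall⁴).
A = 4πr² = 0.6082 m²; T_body⁴ − T_wall⁴ = 1.756×10¹⁰ − 1.506×10⁹ = 1.605×10¹⁰ K⁴.
|P_net| = 0.57·5.67×10⁻⁸·0.6082·1.605×10¹⁰.

P_net ≈ 315 W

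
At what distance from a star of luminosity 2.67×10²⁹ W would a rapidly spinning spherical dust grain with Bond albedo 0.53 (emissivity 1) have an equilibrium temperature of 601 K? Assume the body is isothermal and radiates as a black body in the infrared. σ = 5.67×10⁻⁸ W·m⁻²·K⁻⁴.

d ≈ 5.81×10¹¹ m

For an isothermal black-emitting sphere, (1−a)S·πr² = σ·4πr²·T⁴ ⇒ S = 4σT⁴/(1−a).
S = 4·5.67×10⁻⁸·(601)⁴/0.470 = 62960 W/m².
Flux falls as S = L/(4πd²), so d = √(L/(4πS)) = √(2.67×10²⁹/(4π·62960)).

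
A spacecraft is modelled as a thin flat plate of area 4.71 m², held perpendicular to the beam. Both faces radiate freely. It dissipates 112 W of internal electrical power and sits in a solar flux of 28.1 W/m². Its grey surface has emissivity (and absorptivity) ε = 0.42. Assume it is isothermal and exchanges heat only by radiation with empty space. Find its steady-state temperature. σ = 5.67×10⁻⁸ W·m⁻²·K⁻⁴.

At steady state, absorbed solar power + internal power = radiated power.
Absorbed: α·S·A_cross = 0.42·28.1·4.710 = 55.59 W (cross-section A).
Total input = 55.59 + 112 = 167.6 W.
Radiated: εσ·A_surf·T⁴ with A_surf = 2A = 9.420 m².
T⁴ = 167.6/(0.42·5.67×10⁻⁸·9.420) = 7.471×10⁸ K⁴.

T ≈ 165 K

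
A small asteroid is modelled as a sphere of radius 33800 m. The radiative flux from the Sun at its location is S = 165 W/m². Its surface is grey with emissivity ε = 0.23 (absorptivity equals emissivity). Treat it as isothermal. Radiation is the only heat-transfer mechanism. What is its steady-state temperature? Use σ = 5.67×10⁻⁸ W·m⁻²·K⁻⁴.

T ≈ 164 K

At equilibrium, absorbed power = emitted power.
Absorbing cross-section = πr² = 3.589×10⁹ m²; emitting surface = 4πr² = 1.436×10¹⁰ m² (ratio 4).
εS·A_cross = εσ·A_surf·T⁴  ⇒  T⁴ = S/(4σ)   (ε cancels).
T⁴ = 165/(4·5.67×10⁻⁸) = 7.275×10⁸ K⁴.
T = (7.275×10⁸)^(1/4).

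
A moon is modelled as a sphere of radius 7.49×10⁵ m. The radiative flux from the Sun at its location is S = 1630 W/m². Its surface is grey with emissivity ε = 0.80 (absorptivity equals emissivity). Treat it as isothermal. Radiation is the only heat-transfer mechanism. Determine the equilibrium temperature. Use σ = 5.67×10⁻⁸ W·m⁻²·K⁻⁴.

At equilibrium, absorbed power = emitted power.
Absorbing cross-section = πr² = 1.762×10¹² m²; emitting surface = 4πr² = 7.050×10¹² m² (ratio 4).
εS·A_cross = εσ·A_surf·T⁴  ⇒  T⁴ = S/(4σ)   (ε cancels).
T⁴ = 1630/(4·5.67×10⁻⁸) = 7.187×10⁹ K⁴.
T = (7.187×10⁹)^(1/4).

T ≈ 291 K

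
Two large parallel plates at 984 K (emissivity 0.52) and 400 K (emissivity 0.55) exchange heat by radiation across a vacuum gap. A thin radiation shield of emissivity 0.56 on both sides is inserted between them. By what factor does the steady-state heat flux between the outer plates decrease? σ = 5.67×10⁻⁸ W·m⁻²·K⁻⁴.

factor ≈ 1.94

Without shield: q₀ = σΔ(T⁴)/(1/ε₁+1/ε₂−1) with denominator 2.741.
With shield the two gaps are in series; the resistances add: (1/ε₁+1/ε_s−1)+(1/ε_s+1/ε₂−1) = 2.709+2.604 = 5.313.
Heat-flux ratio q₀/q = 5.313/2.741.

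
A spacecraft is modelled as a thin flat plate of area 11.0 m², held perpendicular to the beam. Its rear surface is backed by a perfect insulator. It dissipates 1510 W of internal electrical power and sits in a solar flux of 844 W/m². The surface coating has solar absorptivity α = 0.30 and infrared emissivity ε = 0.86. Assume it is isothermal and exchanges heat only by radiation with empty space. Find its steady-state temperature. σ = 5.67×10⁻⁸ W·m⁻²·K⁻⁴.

At steady state, absorbed solar power + internal power = radiated power.
Absorbed: α·S·A_cross = 0.30·844·11.00 = 2785 W (cross-section A).
Total input = 2785 + 1510 = 4295 W.
Radiated: εσ·A_surf·T⁴ with A_surf = A = 11.00 m².
T⁴ = 4295/(0.86·5.67×10⁻⁸·11.00) = 8.008×10⁹ K⁴.

T ≈ 299 K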